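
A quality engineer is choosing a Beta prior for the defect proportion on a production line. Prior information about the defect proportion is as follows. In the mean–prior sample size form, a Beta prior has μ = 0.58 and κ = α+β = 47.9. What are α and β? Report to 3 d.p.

α = 27.782, β = 20.118

α = μκ = 0.58×47.9 = 27.782 and β = (1−μ)κ = 0.42×47.9 = 20.118.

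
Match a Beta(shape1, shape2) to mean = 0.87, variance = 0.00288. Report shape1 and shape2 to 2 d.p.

shape1 = 33.30, shape2 = 4.98

Let s = shape1+shape2. The Beta variance is μ(1−μ)/(s+1).
So s+1 = μ(1−μ)/σ² = (0.87×0.13)/0.00288 = 0.1131/0.00288 = 39.2708, giving s = 38.2708.
Then shape1 = μs = 0.87×38.2708 = 33.30 and shape2 = (1−μ)s = 0.13×38.2708 = 4.98.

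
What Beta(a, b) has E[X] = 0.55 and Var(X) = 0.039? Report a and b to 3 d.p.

a = 2.940, b = 2.406

By moment matching, a+b = μ(1−μ)/σ² − 1 = (0.55·0.45)/0.039 − 1 = 6.3462 − 1 = 5.3462.
Since a/(a+b) = μ, a = 0.55·5.3462 = 2.940 and b = 0.45·5.3462 = 2.406.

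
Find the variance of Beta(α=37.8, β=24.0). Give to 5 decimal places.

0.00378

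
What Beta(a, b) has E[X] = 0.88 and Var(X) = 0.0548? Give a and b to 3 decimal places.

a = 0.816, b = 0.111

Let s = a+b. The Beta variance is μ(1−μ)/(s+1).
So s+1 = μ(1−μ)/σ² = (0.88×0.12)/0.0548 = 0.1056/0.0548 = 1.9270, giving s = 0.9270.
Then a = μs = 0.88×0.9270 = 0.816 and b = (1−μ)s = 0.12×0.9270 = 0.111.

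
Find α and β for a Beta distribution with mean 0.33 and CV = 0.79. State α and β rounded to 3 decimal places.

α = 0.744, β = 1.510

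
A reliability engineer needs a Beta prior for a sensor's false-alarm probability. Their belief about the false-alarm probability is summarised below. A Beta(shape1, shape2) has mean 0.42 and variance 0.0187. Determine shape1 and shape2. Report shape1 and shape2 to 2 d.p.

Let s = shape1+shape2. The Beta variance is μ(1−μ)/(s+1).
So s+1 = μ(1−μ)/σ² = (0.42×0.58)/0.0187 = 0.2436/0.0187 = 13.0267, giving s = 12.0267.
Then shape1 = μs = 0.42×12.0267 = 5.05 and shape2 = (1−μ)s = 0.58×12.0267 = 6.98.

shape1 = 5.05, shape2 = 6.98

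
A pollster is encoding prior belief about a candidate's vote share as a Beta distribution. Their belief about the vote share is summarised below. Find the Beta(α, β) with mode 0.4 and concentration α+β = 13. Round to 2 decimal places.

α = 5.40, β = 7.60

For α,β>1 the mode is (α−1)/(α+β−2), so α = mode·(κ−2)+1 = 0.4×11+1 = 5.40.
And β = (1−mode)·(κ−2)+1 = 0.6×11+1 = 7.60.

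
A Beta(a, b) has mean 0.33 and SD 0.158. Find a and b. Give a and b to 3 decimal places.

a = 2.593, b = 5.264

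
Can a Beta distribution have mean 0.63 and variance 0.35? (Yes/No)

No

For any Beta, Var(X) < E[X]·(1−E[X]).
Here μ(1−μ) = 0.63×0.37 = 0.2331, and 0.35 ≥ 0.2331.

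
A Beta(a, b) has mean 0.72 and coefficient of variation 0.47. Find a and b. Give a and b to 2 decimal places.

a = 0.55, b = 0.21

Var = (CV·μ)² = (0.47×0.72)² = 0.114515.
a+b = μ(1−μ)/Var − 1 = 0.2016/0.114515 − 1 = 0.7605.
Thus a = 0.72·0.7605 = 0.55 and b = 0.28·0.7605 = 0.21.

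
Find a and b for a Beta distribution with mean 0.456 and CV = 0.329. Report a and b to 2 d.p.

σ = CV·μ = 0.329×0.456 = 0.15002, so σ² = 0.022507.
s+1 = μ(1−μ)/σ² = 0.248064/0.022507 = 11.0215, so s = a+b = 10.0215.
a = μs = 4.57, b = (1−μ)s = 5.45.

a = 4.57, b = 5.45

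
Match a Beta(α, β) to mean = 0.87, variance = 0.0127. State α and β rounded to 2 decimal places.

α = 6.88, β = 1.03

By moment matching, α+β = μ(1−μ)/σ² − 1 = (0.87·0.13)/0.0127 − 1 = 8.9055 − 1 = 7.9055.
Since α/(α+β) = μ, α = 0.87·7.9055 = 6.88 and β = 0.13·7.9055 = 1.03.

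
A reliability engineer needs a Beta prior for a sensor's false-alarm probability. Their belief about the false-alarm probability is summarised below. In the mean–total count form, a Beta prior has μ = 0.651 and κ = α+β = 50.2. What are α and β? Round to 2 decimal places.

α = 32.68, β = 17.52

Split κ in proportion μ : (1−μ): α = 0.651·50.2 = 32.68, β = 50.2 − 32.68 = 17.52.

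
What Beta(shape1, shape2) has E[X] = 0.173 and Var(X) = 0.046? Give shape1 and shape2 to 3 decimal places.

shape1 = 0.365, shape2 = 1.745

Write ν = shape1+shape2; then shape1 = μν and Var = μ(1−μ)/(ν+1).
ν = μ(1−μ)/Var − 1 = 0.143071/0.046 − 1 = 2.1102.
shape1 = 0.173·2.1102 = 0.365, shape2 = 0.827·2.1102 = 1.745.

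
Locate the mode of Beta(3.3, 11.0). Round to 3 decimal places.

0.187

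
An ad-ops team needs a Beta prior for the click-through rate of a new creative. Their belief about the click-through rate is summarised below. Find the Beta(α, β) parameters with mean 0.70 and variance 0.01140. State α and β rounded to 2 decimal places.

α = 12.19, β = 5.23

By moment matching, α+β = μ(1−μ)/σ² − 1 = (0.70·0.30)/0.01140 − 1 = 18.4211 − 1 = 17.4211.
Since α/(α+β) = μ, α = 0.70·17.4211 = 12.19 and β = 0.30·17.4211 = 5.23.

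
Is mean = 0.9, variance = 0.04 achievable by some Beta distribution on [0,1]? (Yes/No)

A Beta with mean μ has variance μ(1−μ)/(α+β+1) < μ(1−μ).
Here μ(1−μ) = 0.9×0.1 = 0.09, and 0.04 < 0.09.

Yes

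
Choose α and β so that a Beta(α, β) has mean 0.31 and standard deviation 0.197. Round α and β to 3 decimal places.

α = 1.399, β = 3.113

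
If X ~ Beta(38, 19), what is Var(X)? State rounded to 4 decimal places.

0.0038

α+β = 57 and αβ = 722, so Var = αβ/[(α+β)²(α+β+1)] = 722/188442 = 0.0038.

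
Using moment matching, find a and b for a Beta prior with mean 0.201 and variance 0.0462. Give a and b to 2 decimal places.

Let s = a+b. The Beta variance is μ(1−μ)/(s+1).
So s+1 = μ(1−μ)/σ² = (0.201×0.799)/0.0462 = 0.160599/0.0462 = 3.4762, giving s = 2.4762.
Then a = μs = 0.201×2.4762 = 0.50 and b = (1−μ)s = 0.799×2.4762 = 1.98.

a = 0.50, b = 1.98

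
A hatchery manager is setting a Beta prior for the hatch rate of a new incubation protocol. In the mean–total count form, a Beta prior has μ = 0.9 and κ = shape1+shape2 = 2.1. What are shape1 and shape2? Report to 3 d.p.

shape1 = μκ = 0.9×2.1 = 1.890 and shape2 = (1−μ)κ = 0.1×2.1 = 0.210.

shape1 = 1.890, shape2 = 0.210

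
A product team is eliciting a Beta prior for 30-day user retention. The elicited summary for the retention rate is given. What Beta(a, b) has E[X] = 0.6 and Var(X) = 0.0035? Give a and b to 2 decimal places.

By moment matching, a+b = μ(1−μ)/σ² − 1 = (0.6·0.4)/0.0035 − 1 = 68.5714 − 1 = 67.5714.
Since a/(a+b) = μ, a = 0.6·67.5714 = 40.54 and b = 0.4·67.5714 = 27.03.

a = 40.54, b = 27.03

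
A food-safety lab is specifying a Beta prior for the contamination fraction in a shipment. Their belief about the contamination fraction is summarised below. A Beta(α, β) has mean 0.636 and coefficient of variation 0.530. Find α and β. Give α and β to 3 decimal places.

α = 0.660, β = 0.378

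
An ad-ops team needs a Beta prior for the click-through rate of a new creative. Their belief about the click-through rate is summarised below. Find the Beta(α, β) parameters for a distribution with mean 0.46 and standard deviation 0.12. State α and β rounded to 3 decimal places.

α = 7.475, β = 8.775

Variance = 0.12² = 0.0144. The moment-matching identity α+β = μ(1−μ)/Var − 1 gives
α+β = 0.2484/0.0144 − 1 = 16.2500, so α = μ·16.2500 = 7.475 and β = (1−μ)·16.2500 = 8.775.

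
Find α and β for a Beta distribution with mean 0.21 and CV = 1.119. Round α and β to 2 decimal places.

α = 0.42, β = 1.58

Var = (CV·μ)² = (1.119×0.21)² = 0.055220.
α+β = μ(1−μ)/Var − 1 = 0.1659/0.055220 − 1 = 2.0043.
Thus α = 0.21·2.0043 = 0.42 and β = 0.79·2.0043 = 1.58.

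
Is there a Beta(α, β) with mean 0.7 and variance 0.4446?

No

A Beta with mean μ has variance μ(1−μ)/(α+β+1) < μ(1−μ).
Here μ(1−μ) = 0.7×0.3 = 0.21, and 0.4446 ≥ 0.21.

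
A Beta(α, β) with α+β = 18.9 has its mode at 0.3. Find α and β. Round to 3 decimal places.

Mode = (α−1)/(κ−2) with κ = α+β, so α−1 = 0.3·16.9 = 5.070.
α = 6.070; β = κ − α = 12.830.

α = 6.070, β = 12.830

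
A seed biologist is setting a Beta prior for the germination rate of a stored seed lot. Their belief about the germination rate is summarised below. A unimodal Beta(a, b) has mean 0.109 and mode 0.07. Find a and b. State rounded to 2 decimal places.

a = 2.40, b = 19.65

Let s = a+b. Mean gives a = μs = 0.109s; mode gives (a−1)/(s−2) = 0.07.
Substituting: 0.109s − 1 = 0.07(s−2) = 0.07s − 0.14, so 0.039s = 0.86 and s = 22.0513.
Then a = 0.109×22.0513 = 2.40 and b = s−a = 19.65.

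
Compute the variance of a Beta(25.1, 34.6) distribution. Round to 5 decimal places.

0.00401

μ = 25.1/59.7 = 0.420436; Var = μ(1−μ)/(α+β+1) = 0.2436695/60.7 = 0.00401.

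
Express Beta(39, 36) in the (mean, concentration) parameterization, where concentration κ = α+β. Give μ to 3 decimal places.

μ = 0.520, κ = 75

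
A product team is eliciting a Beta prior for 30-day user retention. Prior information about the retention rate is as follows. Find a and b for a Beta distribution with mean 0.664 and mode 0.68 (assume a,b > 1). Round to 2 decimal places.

a = 14.94, b = 7.56

Let s = a+b. Mean gives a = μs = 0.664s; mode gives (a−1)/(s−2) = 0.68.
Substituting: 0.664s − 1 = 0.68(s−2) = 0.68s − 1.36, so -0.016s = -0.36 and s = 22.5000.
Then a = 0.664×22.5000 = 14.94 and b = s−a = 7.56.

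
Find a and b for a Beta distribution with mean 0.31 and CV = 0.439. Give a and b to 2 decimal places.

Var = (CV·μ)² = (0.439×0.31)² = 0.018520.
a+b = μ(1−μ)/Var − 1 = 0.2139/0.018520 − 1 = 10.5494.
Thus a = 0.31·10.5494 = 3.27 and b = 0.69·10.5494 = 7.28.

a = 3.27, b = 7.28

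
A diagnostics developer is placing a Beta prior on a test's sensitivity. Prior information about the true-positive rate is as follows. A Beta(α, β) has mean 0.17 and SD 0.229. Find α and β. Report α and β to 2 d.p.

Variance = 0.229² = 0.052441. The moment-matching identity α+β = μ(1−μ)/Var − 1 gives
α+β = 0.1411/0.052441 − 1 = 1.6906, so α = μ·1.6906 = 0.29 and β = (1−μ)·1.6906 = 1.40.

α = 0.29, β = 1.40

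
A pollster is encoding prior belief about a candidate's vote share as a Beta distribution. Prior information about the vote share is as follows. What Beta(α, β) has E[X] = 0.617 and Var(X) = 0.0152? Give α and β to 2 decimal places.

α = 8.98, β = 5.57

Let s = α+β. The Beta variance is μ(1−μ)/(s+1).
So s+1 = μ(1−μ)/σ² = (0.617×0.383)/0.0152 = 0.236311/0.0152 = 15.5468, giving s = 14.5468.
Then α = μs = 0.617×14.5468 = 8.98 and β = (1−μ)s = 0.383×14.5468 = 5.57.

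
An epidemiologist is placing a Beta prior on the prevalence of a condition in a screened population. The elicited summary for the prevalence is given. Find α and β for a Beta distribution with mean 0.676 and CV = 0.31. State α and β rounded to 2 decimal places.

α = 2.70, β = 1.29

Var = (CV·μ)² = (0.31×0.676)² = 0.043915.
α+β = μ(1−μ)/Var − 1 = 0.219024/0.043915 − 1 = 3.9874.
Thus α = 0.676·3.9874 = 2.70 and β = 0.324·3.9874 = 1.29.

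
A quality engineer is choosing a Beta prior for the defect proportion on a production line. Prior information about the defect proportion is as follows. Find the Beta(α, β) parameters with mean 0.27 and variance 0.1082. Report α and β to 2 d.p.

α = 0.22, β = 0.60

Let s = α+β. The Beta variance is μ(1−μ)/(s+1).
So s+1 = μ(1−μ)/σ² = (0.27×0.73)/0.1082 = 0.1971/0.1082 = 1.8216, giving s = 0.8216.
Then α = μs = 0.27×0.8216 = 0.22 and β = (1−μ)s = 0.73×0.8216 = 0.60.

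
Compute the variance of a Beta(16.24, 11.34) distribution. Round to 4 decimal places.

μ = 16.24/27.58 = 0.588832; Var = μ(1−μ)/(α+β+1) = 0.2421088/28.58 = 0.0085.

0.0085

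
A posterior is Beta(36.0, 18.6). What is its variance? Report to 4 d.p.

0.0040

μ = 36.0/54.6 = 0.659341; Var = μ(1−μ)/(α+β+1) = 0.2246106/55.6 = 0.0040.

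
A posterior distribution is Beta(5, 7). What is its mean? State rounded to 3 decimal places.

0.417

E[X] = α/(α+β) = 5/12 = 0.417.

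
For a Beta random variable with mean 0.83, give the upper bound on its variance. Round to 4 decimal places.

0.1411

For fixed mean μ the Beta variance is μ(1−μ)/(α+β+1), increasing as α+β decreases.
Its least upper bound (not attained) is μ(1−μ) = 0.83·0.17 = 0.1411.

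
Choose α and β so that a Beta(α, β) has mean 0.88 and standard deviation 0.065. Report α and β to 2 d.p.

α = 21.11, β = 2.88

First σ² = 0.004225. Setting α = μn, β = (1−μ)n with n = α+β,
μ(1−μ)/(n+1) = 0.004225 ⇒ n+1 = 0.1056/0.004225 = 24.9941 ⇒ n = 23.9941.
Hence α = 0.88×23.9941 = 21.11, β = 0.12×23.9941 = 2.88.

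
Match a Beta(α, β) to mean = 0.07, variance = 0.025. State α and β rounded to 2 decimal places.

α = 0.11, β = 1.49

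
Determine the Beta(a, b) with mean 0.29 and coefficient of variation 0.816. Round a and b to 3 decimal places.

Var = (CV·μ)² = (0.816×0.29)² = 0.055998.
a+b = μ(1−μ)/Var − 1 = 0.2059/0.055998 − 1 = 2.6769.
Thus a = 0.29·2.6769 = 0.776 and b = 0.71·2.6769 = 1.901.

a = 0.776, b = 1.901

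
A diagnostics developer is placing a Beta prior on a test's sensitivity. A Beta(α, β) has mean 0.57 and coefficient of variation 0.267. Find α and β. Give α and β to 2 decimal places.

α = 5.46, β = 4.12

Var = (CV·μ)² = (0.267×0.57)² = 0.023162.
α+β = μ(1−μ)/Var − 1 = 0.2451/0.023162 − 1 = 9.5821.
Thus α = 0.57·9.5821 = 5.46 and β = 0.43·9.5821 = 4.12.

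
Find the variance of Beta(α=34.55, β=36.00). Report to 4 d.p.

α+β = 70.55 and αβ = 1243.8000, so Var = αβ/[(α+β)²(α+β+1)] = 1243.8000/356125.993875 = 0.0035.

0.0035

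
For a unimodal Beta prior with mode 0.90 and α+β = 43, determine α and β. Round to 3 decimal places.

α = 37.900, β = 5.100

Mode = (α−1)/(κ−2) with κ = α+β, so α−1 = 0.90·41 = 36.900.
α = 37.900; β = κ − α = 5.100.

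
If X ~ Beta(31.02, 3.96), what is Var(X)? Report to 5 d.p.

0.00279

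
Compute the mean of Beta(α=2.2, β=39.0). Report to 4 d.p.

The Beta mean is α/(α+β) = 2.2/(2.2+39.0) = 0.0534.

0.0534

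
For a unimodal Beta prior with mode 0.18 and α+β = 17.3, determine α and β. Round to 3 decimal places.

α = 3.754, β = 13.546

Since the density peak of Beta(α,β) is at (α−1)/(α+β−2),
α = 1 + 0.18(17.3−2) = 3.754 and β = 17.3 − 3.754 = 13.546.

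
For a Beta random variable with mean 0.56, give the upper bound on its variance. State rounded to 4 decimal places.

For fixed mean μ the Beta variance is μ(1−μ)/(α+β+1), increasing as α+β decreases.
Its least upper bound (not attained) is μ(1−μ) = 0.56·0.44 = 0.2464.

0.2464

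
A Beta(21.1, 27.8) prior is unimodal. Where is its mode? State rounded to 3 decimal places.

The density x^(α−1)(1−x)^(β−1) is maximised at (α−1)/(α+β−2) = 20.1/46.9 = 0.429.

0.429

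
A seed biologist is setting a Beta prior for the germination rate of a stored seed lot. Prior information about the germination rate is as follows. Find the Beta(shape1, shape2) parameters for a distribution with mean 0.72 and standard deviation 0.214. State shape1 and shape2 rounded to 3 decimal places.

σ² = 0.214² = 0.045796.
With s = shape1+shape2, Var = μ(1−μ)/(s+1), so s+1 = (0.72×0.28)/0.045796 = 4.4021 and s = 3.4021.
shape1 = μs = 2.450, shape2 = (1−μ)s = 0.953.

shape1 = 2.450, shape2 = 0.953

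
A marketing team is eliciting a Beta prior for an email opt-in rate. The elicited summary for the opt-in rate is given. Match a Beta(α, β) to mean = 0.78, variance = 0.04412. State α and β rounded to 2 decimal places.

Let s = α+β. The Beta variance is μ(1−μ)/(s+1).
So s+1 = μ(1−μ)/σ² = (0.78×0.22)/0.04412 = 0.1716/0.04412 = 3.8894, giving s = 2.8894.
Then α = μs = 0.78×2.8894 = 2.25 and β = (1−μ)s = 0.22×2.8894 = 0.64.

α = 2.25, β = 0.64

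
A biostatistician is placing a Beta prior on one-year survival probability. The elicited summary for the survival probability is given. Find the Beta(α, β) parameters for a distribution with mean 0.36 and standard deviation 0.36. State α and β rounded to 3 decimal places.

Variance = 0.36² = 0.1296. The moment-matching identity α+β = μ(1−μ)/Var − 1 gives
α+β = 0.2304/0.1296 − 1 = 0.7778, so α = μ·0.7778 = 0.280 and β = (1−μ)·0.7778 = 0.498.

α = 0.280, β = 0.498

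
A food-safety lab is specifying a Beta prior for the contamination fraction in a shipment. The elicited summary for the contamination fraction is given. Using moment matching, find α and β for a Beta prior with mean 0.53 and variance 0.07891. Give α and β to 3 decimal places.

α = 1.143, β = 1.014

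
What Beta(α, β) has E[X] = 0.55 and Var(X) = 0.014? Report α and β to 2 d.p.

α = 9.17, β = 7.51

By moment matching, α+β = μ(1−μ)/σ² − 1 = (0.55·0.45)/0.014 − 1 = 17.6786 − 1 = 16.6786.
Since α/(α+β) = μ, α = 0.55·16.6786 = 9.17 and β = 0.45·16.6786 = 7.51.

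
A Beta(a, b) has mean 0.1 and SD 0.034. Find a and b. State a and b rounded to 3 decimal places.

a = 7.685, b = 69.169

First σ² = 0.001156. Setting a = μn, b = (1−μ)n with n = a+b,
μ(1−μ)/(n+1) = 0.001156 ⇒ n+1 = 0.09/0.001156 = 77.8547 ⇒ n = 76.8547.
Hence a = 0.1×76.8547 = 7.685, b = 0.9×76.8547 = 69.169.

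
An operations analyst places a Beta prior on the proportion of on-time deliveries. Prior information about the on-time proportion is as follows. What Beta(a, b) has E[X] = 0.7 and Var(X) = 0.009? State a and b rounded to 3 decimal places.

a = 15.633, b = 6.700

By moment matching, a+b = μ(1−μ)/σ² − 1 = (0.7·0.3)/0.009 − 1 = 23.3333 − 1 = 22.3333.
Since a/(a+b) = μ, a = 0.7·22.3333 = 15.633 and b = 0.3·22.3333 = 6.700.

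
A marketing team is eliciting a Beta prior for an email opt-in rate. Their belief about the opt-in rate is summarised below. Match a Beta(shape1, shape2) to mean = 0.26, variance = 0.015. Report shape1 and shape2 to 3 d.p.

By moment matching, shape1+shape2 = μ(1−μ)/σ² − 1 = (0.26·0.74)/0.015 − 1 = 12.8267 − 1 = 11.8267.
Since shape1/(shape1+shape2) = μ, shape1 = 0.26·11.8267 = 3.075 and shape2 = 0.74·11.8267 = 8.752.

shape1 = 3.075, shape2 = 8.752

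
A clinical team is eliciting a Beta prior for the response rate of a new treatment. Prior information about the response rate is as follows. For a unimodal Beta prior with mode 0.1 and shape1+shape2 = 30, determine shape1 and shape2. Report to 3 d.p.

shape1 = 3.800, shape2 = 26.200

Since the density peak of Beta(shape1,shape2) is at (shape1−1)/(shape1+shape2−2),
shape1 = 1 + 0.1(30−2) = 3.800 and shape2 = 30 − 3.800 = 26.200.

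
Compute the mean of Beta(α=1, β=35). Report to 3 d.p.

E[X] = α/(α+β) = 1/36 = 0.028.

0.028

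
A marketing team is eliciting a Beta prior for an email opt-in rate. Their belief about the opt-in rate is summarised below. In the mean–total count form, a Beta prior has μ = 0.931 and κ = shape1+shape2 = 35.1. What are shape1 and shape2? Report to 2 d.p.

Split κ in proportion μ : (1−μ): shape1 = 0.931·35.1 = 32.68, shape2 = 35.1 − 32.68 = 2.42.

shape1 = 32.68, shape2 = 2.42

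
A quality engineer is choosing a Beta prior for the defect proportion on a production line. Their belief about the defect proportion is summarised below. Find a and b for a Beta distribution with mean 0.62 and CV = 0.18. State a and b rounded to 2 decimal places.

a = 11.11, b = 6.81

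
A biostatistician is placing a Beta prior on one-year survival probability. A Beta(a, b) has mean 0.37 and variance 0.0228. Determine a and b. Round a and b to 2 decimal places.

a = 3.41, b = 5.81

Let s = a+b. The Beta variance is μ(1−μ)/(s+1).
So s+1 = μ(1−μ)/σ² = (0.37×0.63)/0.0228 = 0.2331/0.0228 = 10.2237, giving s = 9.2237.
Then a = μs = 0.37×9.2237 = 3.41 and b = (1−μ)s = 0.63×9.2237 = 5.81.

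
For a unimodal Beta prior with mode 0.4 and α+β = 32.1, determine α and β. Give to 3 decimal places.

Since the density peak of Beta(α,β) is at (α−1)/(α+β−2),
α = 1 + 0.4(32.1−2) = 13.040 and β = 32.1 − 13.040 = 19.060.

α = 13.040, β = 19.060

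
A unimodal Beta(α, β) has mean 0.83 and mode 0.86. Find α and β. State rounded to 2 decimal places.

α = 19.92, β = 4.08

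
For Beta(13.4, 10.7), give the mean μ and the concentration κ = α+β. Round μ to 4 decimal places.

κ = α+β = 13.4+10.7 = 24.1; μ = α/κ = 13.4/24.1 = 0.5560.

μ = 0.5560, κ = 24.1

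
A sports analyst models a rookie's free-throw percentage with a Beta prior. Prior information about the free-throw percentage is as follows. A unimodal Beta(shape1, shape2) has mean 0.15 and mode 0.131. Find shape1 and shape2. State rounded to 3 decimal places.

shape1 = 5.826, shape2 = 33.016

With s = shape1+shape2: μ = shape1/s and mode = (shape1−1)/(s−2). Eliminating shape1 = μs,
μs − 1 = m(s−2) ⇒ s(μ−m) = 1−2m ⇒ s = 0.738/0.019 = 38.8421.
So shape1 = μs = 5.826, shape2 = (1−μ)s = 33.016.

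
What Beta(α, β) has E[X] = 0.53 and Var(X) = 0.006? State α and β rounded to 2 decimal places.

α = 21.47, β = 19.04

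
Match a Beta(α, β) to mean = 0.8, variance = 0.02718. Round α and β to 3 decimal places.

α = 3.909, β = 0.977

Let s = α+β. The Beta variance is μ(1−μ)/(s+1).
So s+1 = μ(1−μ)/σ² = (0.8×0.2)/0.02718 = 0.16/0.02718 = 5.8867, giving s = 4.8867.
Then α = μs = 0.8×4.8867 = 3.909 and β = (1−μ)s = 0.2×4.8867 = 0.977.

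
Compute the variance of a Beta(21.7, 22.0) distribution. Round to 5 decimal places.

μ = 21.7/43.7 = 0.496568; Var = μ(1−μ)/(α+β+1) = 0.2499882/44.7 = 0.00559.

0.00559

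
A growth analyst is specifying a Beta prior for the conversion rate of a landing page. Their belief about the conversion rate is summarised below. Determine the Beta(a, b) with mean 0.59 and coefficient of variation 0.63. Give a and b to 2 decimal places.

a = 0.44, b = 0.31

Var = (CV·μ)² = (0.63×0.59)² = 0.138161.
a+b = μ(1−μ)/Var − 1 = 0.2419/0.138161 − 1 = 0.7509.
Thus a = 0.59·0.7509 = 0.44 and b = 0.41·0.7509 = 0.31.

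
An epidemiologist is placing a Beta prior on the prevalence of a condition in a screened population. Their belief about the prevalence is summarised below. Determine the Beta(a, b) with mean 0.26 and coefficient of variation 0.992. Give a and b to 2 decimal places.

a = 0.49, b = 1.40

σ = CV·μ = 0.992×0.26 = 0.25792, so σ² = 0.066523.
s+1 = μ(1−μ)/σ² = 0.1924/0.066523 = 2.8922, so s = a+b = 1.8922.
a = μs = 0.49, b = (1−μ)s = 1.40.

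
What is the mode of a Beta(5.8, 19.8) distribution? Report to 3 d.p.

The density x^(α−1)(1−x)^(β−1) is maximised at (α−1)/(α+β−2) = 4.8/23.6 = 0.203.

0.203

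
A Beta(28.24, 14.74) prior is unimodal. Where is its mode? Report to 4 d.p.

0.6647

The density x^(α−1)(1−x)^(β−1) is maximised at (α−1)/(α+β−2) = 27.24/40.98 = 0.6647.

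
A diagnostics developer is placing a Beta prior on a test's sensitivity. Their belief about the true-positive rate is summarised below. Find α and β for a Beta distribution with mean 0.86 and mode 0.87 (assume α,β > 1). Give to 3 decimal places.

α = 63.640, β = 10.360

Let s = α+β. Mean gives α = μs = 0.86s; mode gives (α−1)/(s−2) = 0.87.
Substituting: 0.86s − 1 = 0.87(s−2) = 0.87s − 1.74, so -0.01s = -0.74 and s = 74.0000.
Then α = 0.86×74.0000 = 63.640 and β = s−α = 10.360.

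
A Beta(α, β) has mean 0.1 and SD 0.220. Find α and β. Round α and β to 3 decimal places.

α = 0.086, β = 0.774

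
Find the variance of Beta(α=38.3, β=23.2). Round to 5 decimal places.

0.00376

μ = 38.3/61.5 = 0.622764; Var = μ(1−μ)/(α+β+1) = 0.2349289/62.5 = 0.00376.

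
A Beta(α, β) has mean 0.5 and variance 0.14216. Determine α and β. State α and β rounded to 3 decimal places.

α = 0.379, β = 0.379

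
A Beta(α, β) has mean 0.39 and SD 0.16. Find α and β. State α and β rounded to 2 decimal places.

α = 3.23, β = 5.06

σ² = 0.16² = 0.0256.
With s = α+β, Var = μ(1−μ)/(s+1), so s+1 = (0.39×0.61)/0.0256 = 9.2930 and s = 8.2930.
α = μs = 3.23, β = (1−μ)s = 5.06.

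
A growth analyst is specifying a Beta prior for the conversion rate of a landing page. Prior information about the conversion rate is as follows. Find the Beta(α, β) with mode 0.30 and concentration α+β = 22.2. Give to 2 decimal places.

α = 7.06, β = 15.14

Mode = (α−1)/(κ−2) with κ = α+β, so α−1 = 0.30·20.2 = 6.06.
α = 7.06; β = κ − α = 15.14.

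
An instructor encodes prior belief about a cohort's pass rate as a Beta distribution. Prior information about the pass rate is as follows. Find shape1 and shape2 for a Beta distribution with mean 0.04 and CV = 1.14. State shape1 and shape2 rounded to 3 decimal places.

Var = (CV·μ)² = (1.14×0.04)² = 0.002079.
shape1+shape2 = μ(1−μ)/Var − 1 = 0.0384/0.002079 − 1 = 17.4672.
Thus shape1 = 0.04·17.4672 = 0.699 and shape2 = 0.96·17.4672 = 16.769.

shape1 = 0.699, shape2 = 16.769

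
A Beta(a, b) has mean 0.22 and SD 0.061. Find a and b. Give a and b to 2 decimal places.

Variance = 0.061² = 0.003721. The moment-matching identity a+b = μ(1−μ)/Var − 1 gives
a+b = 0.1716/0.003721 − 1 = 45.1166, so a = μ·45.1166 = 9.93 and b = (1−μ)·45.1166 = 35.19.

a = 9.93, b = 35.19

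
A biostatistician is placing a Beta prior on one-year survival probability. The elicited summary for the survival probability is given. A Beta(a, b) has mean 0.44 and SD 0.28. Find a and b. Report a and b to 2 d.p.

First σ² = 0.0784. Setting a = μn, b = (1−μ)n with n = a+b,
μ(1−μ)/(n+1) = 0.0784 ⇒ n+1 = 0.2464/0.0784 = 3.1429 ⇒ n = 2.1429.
Hence a = 0.44×2.1429 = 0.94, b = 0.56×2.1429 = 1.20.

a = 0.94, b = 1.20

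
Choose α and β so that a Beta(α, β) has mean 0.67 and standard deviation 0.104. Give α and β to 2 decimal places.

Variance = 0.104² = 0.010816. The moment-matching identity α+β = μ(1−μ)/Var − 1 gives
α+β = 0.2211/0.010816 − 1 = 19.4419, so α = μ·19.4419 = 13.03 and β = (1−μ)·19.4419 = 6.42.

α = 13.03, β = 6.42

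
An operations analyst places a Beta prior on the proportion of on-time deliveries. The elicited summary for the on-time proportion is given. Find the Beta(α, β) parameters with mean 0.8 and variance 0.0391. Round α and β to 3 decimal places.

By moment matching, α+β = μ(1−μ)/σ² − 1 = (0.8·0.2)/0.0391 − 1 = 4.0921 − 1 = 3.0921.
Since α/(α+β) = μ, α = 0.8·3.0921 = 2.474 and β = 0.2·3.0921 = 0.618.

α = 2.474, β = 0.618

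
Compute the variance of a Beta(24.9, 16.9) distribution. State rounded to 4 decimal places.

0.0056

α+β = 41.8 and αβ = 420.81, so Var = αβ/[(α+β)²(α+β+1)] = 420.81/74781.872 = 0.0056.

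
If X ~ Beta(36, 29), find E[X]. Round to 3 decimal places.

0.554

E[X] = α/(α+β) = 36/65 = 0.554.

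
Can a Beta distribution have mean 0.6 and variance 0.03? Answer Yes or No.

Yes

For any Beta, Var(X) < E[X]·(1−E[X]).
Here μ(1−μ) = 0.6×0.4 = 0.24, and 0.03 < 0.24.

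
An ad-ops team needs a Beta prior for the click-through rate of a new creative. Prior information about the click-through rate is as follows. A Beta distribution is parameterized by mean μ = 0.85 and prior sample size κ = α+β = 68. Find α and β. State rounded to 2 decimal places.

α = μκ = 0.85×68 = 57.80 and β = (1−μ)κ = 0.15×68 = 10.20.

α = 57.80, β = 10.20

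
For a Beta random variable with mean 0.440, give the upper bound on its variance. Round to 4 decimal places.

For fixed mean μ the Beta variance is μ(1−μ)/(α+β+1), increasing as α+β decreases.
Its least upper bound (not attained) is μ(1−μ) = 0.440·0.560 = 0.2464.

0.2464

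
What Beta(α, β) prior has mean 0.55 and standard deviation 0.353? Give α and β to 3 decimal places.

α = 0.542, β = 0.444

σ² = 0.353² = 0.124609.
With s = α+β, Var = μ(1−μ)/(s+1), so s+1 = (0.55×0.45)/0.124609 = 1.9862 and s = 0.9862.
α = μs = 0.542, β = (1−μ)s = 0.444.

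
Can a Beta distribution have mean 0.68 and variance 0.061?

Yes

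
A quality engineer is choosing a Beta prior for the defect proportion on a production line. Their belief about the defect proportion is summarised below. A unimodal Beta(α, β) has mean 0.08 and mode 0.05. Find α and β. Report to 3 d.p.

α = 2.400, β = 27.600

With s = α+β: μ = α/s and mode = (α−1)/(s−2). Eliminating α = μs,
μs − 1 = m(s−2) ⇒ s(μ−m) = 1−2m ⇒ s = 0.90/0.03 = 30.0000.
So α = μs = 2.400, β = (1−μ)s = 27.600.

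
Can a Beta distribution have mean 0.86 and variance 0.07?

Yes

A Beta with mean μ has variance μ(1−μ)/(α+β+1) < μ(1−μ).
Here μ(1−μ) = 0.86×0.14 = 0.1204, and 0.07 < 0.1204.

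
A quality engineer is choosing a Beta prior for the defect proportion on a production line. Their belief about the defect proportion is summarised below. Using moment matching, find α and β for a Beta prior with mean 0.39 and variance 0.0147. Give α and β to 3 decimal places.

By moment matching, α+β = μ(1−μ)/σ² − 1 = (0.39·0.61)/0.0147 − 1 = 16.1837 − 1 = 15.1837.
Since α/(α+β) = μ, α = 0.39·15.1837 = 5.922 and β = 0.61·15.1837 = 9.262.

α = 5.922, β = 9.262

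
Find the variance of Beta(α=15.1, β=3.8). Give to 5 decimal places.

0.00807

μ = 15.1/18.9 = 0.798942; Var = μ(1−μ)/(α+β+1) = 0.1606338/19.9 = 0.00807.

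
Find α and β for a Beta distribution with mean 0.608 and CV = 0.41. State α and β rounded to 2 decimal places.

σ = CV·μ = 0.41×0.608 = 0.24928, so σ² = 0.062141.
s+1 = μ(1−μ)/σ² = 0.238336/0.062141 = 3.8354, so s = α+β = 2.8354.
α = μs = 1.72, β = (1−μ)s = 1.11.

α = 1.72, β = 1.11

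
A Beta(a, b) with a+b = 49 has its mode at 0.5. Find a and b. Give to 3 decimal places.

Since the density peak of Beta(a,b) is at (a−1)/(a+b−2),
a = 1 + 0.5(49−2) = 24.500 and b = 49 − 24.500 = 24.500.

a = 24.500, b = 24.500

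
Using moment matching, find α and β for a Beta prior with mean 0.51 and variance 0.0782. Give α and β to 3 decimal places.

By moment matching, α+β = μ(1−μ)/σ² − 1 = (0.51·0.49)/0.0782 − 1 = 3.1957 − 1 = 2.1957.
Since α/(α+β) = μ, α = 0.51·2.1957 = 1.120 and β = 0.49·2.1957 = 1.076.

α = 1.120, β = 1.076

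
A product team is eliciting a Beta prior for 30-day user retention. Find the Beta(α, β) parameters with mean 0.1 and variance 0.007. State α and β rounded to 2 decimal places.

Write ν = α+β; then α = μν and Var = μ(1−μ)/(ν+1).
ν = μ(1−μ)/Var − 1 = 0.09/0.007 − 1 = 11.8571.
α = 0.1·11.8571 = 1.19, β = 0.9·11.8571 = 10.67.

α = 1.19, β = 10.67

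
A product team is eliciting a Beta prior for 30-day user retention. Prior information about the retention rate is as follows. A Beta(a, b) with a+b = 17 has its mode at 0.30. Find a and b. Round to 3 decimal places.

Since the density peak of Beta(a,b) is at (a−1)/(a+b−2),
a = 1 + 0.30(17−2) = 5.500 and b = 17 − 5.500 = 11.500.

a = 5.500, b = 11.500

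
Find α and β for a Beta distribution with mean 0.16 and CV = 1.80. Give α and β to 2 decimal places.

σ = CV·μ = 1.80×0.16 = 0.28800, so σ² = 0.082944.
s+1 = μ(1−μ)/σ² = 0.1344/0.082944 = 1.6204, so s = α+β = 0.6204.
α = μs = 0.10, β = (1−μ)s = 0.52.

α = 0.10, β = 0.52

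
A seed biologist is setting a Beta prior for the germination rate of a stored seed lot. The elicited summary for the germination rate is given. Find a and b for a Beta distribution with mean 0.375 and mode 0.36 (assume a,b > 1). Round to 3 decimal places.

a = 7.000, b = 11.667

With s = a+b: μ = a/s and mode = (a−1)/(s−2). Eliminating a = μs,
μs − 1 = m(s−2) ⇒ s(μ−m) = 1−2m ⇒ s = 0.28/0.015 = 18.6667.
So a = μs = 7.000, b = (1−μ)s = 11.667.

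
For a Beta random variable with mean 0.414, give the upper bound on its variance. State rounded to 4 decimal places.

Var = μ(1−μ)/(α+β+1), which approaches μ(1−μ) as α+β → 0.
So the supremum is μ(1−μ) = 0.414×0.586 = 0.2426.

0.2426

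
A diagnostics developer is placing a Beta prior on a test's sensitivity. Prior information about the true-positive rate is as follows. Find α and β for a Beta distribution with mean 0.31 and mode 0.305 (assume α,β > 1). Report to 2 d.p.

With s = α+β: μ = α/s and mode = (α−1)/(s−2). Eliminating α = μs,
μs − 1 = m(s−2) ⇒ s(μ−m) = 1−2m ⇒ s = 0.390/0.005 = 78.0000.
So α = μs = 24.18, β = (1−μ)s = 53.82.

α = 24.18, β = 53.82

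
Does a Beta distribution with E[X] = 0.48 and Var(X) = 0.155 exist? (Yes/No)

Yes

A Beta with mean μ has variance μ(1−μ)/(α+β+1) < μ(1−μ).
Here μ(1−μ) = 0.48×0.52 = 0.2496, and 0.155 < 0.2496.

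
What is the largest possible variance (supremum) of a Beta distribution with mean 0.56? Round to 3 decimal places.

Var = μ(1−μ)/(α+β+1), which approaches μ(1−μ) as α+β → 0.
So the supremum is μ(1−μ) = 0.56×0.44 = 0.246.

0.246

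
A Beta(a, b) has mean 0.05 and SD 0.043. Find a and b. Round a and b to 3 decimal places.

a = 1.234, b = 23.455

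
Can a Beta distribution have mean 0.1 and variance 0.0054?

Yes

The Beta variance bound is σ² < μ(1−μ).
Here μ(1−μ) = 0.1×0.9 = 0.09, and 0.0054 < 0.09.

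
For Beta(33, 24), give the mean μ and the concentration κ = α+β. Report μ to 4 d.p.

κ = α+β = 33+24 = 57; μ = α/κ = 33/57 = 0.5789.

μ = 0.5789, κ = 57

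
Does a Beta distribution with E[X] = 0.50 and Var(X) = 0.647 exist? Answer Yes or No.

A Beta with mean μ has variance μ(1−μ)/(α+β+1) < μ(1−μ).
Here μ(1−μ) = 0.50×0.50 = 0.2500, and 0.647 ≥ 0.2500.

No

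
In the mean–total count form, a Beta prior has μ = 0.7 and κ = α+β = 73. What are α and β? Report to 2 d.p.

α = 51.10, β = 21.90

Split κ in proportion μ : (1−μ): α = 0.7·73 = 51.10, β = 73 − 51.10 = 21.90.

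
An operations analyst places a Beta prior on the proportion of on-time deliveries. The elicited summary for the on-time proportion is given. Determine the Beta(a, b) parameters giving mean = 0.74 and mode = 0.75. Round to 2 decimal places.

Let s = a+b. Mean gives a = μs = 0.74s; mode gives (a−1)/(s−2) = 0.75.
Substituting: 0.74s − 1 = 0.75(s−2) = 0.75s − 1.50, so -0.01s = -0.50 and s = 50.0000.
Then a = 0.74×50.0000 = 37.00 and b = s−a = 13.00.

a = 37.00, b = 13.00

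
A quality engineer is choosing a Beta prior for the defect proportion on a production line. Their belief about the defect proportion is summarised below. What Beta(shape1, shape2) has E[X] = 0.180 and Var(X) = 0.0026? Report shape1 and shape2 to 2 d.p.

shape1 = 10.04, shape2 = 45.73

By moment matching, shape1+shape2 = μ(1−μ)/σ² − 1 = (0.180·0.820)/0.0026 − 1 = 56.7692 − 1 = 55.7692.
Since shape1/(shape1+shape2) = μ, shape1 = 0.180·55.7692 = 10.04 and shape2 = 0.820·55.7692 = 45.73.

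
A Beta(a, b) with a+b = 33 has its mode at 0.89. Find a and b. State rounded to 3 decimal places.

Mode = (a−1)/(κ−2) with κ = a+b, so a−1 = 0.89·31 = 27.590.
a = 28.590; b = κ − a = 4.410.

a = 28.590, b = 4.410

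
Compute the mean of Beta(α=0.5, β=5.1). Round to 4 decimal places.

E[X] = α/(α+β) = 0.5/5.6 = 0.0893.

0.0893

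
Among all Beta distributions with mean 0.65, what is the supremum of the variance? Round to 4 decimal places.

For fixed mean μ the Beta variance is μ(1−μ)/(α+β+1), increasing as α+β decreases.
Its least upper bound (not attained) is μ(1−μ) = 0.65·0.35 = 0.2275.

0.2275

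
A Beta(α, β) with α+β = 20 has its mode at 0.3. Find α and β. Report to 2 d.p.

α = 6.40, β = 13.60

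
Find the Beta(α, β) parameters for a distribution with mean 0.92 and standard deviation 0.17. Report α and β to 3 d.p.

α = 1.423, β = 0.124

First σ² = 0.0289. Setting α = μn, β = (1−μ)n with n = α+β,
μ(1−μ)/(n+1) = 0.0289 ⇒ n+1 = 0.0736/0.0289 = 2.5467 ⇒ n = 1.5467.
Hence α = 0.92×1.5467 = 1.423, β = 0.08×1.5467 = 0.124.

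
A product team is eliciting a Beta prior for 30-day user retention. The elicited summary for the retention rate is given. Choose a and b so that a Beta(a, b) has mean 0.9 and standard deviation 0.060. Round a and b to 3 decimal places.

a = 21.600, b = 2.400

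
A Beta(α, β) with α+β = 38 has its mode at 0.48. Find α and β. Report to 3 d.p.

α = 18.280, β = 19.720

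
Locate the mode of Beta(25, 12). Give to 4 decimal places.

The density x^(α−1)(1−x)^(β−1) is maximised at (α−1)/(α+β−2) = 24/35 = 0.6857.

0.6857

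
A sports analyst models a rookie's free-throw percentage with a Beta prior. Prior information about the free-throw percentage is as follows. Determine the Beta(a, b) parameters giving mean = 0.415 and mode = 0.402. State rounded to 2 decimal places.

a = 6.26, b = 8.82

With s = a+b: μ = a/s and mode = (a−1)/(s−2). Eliminating a = μs,
μs − 1 = m(s−2) ⇒ s(μ−m) = 1−2m ⇒ s = 0.196/0.013 = 15.0769.
So a = μs = 6.26, b = (1−μ)s = 8.82.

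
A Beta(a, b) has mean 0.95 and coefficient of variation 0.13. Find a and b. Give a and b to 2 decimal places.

σ = CV·μ = 0.13×0.95 = 0.12350, so σ² = 0.015252.
s+1 = μ(1−μ)/σ² = 0.0475/0.015252 = 3.1143, so s = a+b = 2.1143.
a = μs = 2.01, b = (1−μ)s = 0.11.

a = 2.01, b = 0.11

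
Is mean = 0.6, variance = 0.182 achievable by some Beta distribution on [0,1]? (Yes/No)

Yes

A Beta with mean μ has variance μ(1−μ)/(α+β+1) < μ(1−μ).
Here μ(1−μ) = 0.6×0.4 = 0.24, and 0.182 < 0.24.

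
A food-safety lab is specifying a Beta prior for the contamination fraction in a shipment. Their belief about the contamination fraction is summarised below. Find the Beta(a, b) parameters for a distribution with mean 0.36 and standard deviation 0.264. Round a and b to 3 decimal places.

a = 0.830, b = 1.476

Variance = 0.264² = 0.069696. The moment-matching identity a+b = μ(1−μ)/Var − 1 gives
a+b = 0.2304/0.069696 − 1 = 2.3058, so a = μ·2.3058 = 0.830 and b = (1−μ)·2.3058 = 1.476.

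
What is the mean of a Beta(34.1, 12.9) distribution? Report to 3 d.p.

The Beta mean is α/(α+β) = 34.1/(34.1+12.9) = 0.726.

0.726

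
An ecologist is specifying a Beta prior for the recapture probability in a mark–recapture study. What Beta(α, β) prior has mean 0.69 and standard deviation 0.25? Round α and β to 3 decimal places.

α = 1.671, β = 0.751

Variance = 0.25² = 0.0625. The moment-matching identity α+β = μ(1−μ)/Var − 1 gives
α+β = 0.2139/0.0625 − 1 = 2.4224, so α = μ·2.4224 = 1.671 and β = (1−μ)·2.4224 = 0.751.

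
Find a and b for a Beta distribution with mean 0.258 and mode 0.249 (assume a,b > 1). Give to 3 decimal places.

Let s = a+b. Mean gives a = μs = 0.258s; mode gives (a−1)/(s−2) = 0.249.
Substituting: 0.258s − 1 = 0.249(s−2) = 0.249s − 0.498, so 0.009s = 0.502 and s = 55.7778.
Then a = 0.258×55.7778 = 14.391 and b = s−a = 41.387.

a = 14.391, b = 41.387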